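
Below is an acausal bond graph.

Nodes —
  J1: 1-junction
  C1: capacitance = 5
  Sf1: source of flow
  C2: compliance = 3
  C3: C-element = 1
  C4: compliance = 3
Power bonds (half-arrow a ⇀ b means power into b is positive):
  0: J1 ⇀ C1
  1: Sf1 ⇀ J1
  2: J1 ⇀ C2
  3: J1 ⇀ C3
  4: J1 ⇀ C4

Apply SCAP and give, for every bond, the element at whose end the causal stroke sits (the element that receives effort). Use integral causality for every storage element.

#1 →Sf1  (Sf1 (Sf) sets flow on bond)
#0 →J1  (J1: bond 1 brought flow, rest push out)
#2 →J1  (common-f at J1 fixed by 1)
#3 →J1  (J1: bond 1 brought flow, rest push out)
#4 →J1  (1-jn J1 has f-setter on 1)

#0 |J1
#1 |Sf1
#2 |J1
#3 |J1
#4 |J1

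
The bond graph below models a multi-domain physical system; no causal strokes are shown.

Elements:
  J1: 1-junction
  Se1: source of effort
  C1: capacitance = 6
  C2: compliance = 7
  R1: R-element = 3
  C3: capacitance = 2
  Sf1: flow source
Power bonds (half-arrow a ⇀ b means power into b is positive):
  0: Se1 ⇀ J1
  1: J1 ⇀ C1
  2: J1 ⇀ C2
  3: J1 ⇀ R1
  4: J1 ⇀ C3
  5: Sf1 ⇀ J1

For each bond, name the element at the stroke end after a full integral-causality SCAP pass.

#0 stroke at J1
#1 stroke at J1
#2 stroke at J1
#3 stroke at J1
#4 stroke at J1
#5 stroke at Sf1

b0 →J1  (Se1 fixes effort; stroke away)
b5 →Sf1  (Sf1: flow source, stroke at near end)
b1 →J1  (common-f at J1 fixed by 5)
b2 →J1  (J1: bond 5 brought flow, rest push out)
b3 →J1  (J1 flow already set via bond 5)
b4 →J1  (J1 flow already set via bond 5)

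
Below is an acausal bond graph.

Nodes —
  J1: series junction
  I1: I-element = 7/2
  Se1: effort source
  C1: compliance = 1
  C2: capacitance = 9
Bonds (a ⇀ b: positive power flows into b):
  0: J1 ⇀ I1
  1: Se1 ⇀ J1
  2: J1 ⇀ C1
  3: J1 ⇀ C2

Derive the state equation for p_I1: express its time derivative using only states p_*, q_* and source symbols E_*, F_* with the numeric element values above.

b1 |J1  (Se1 fixes effort; stroke away)
b0 |I1  (I1 integral (f out))
b2 |J1  (J1 flow already set via bond 0)
b3 |J1  (J1 flow already set via bond 0)

dp_I1/dt = E_Se1 - q_C1 - q_C2/9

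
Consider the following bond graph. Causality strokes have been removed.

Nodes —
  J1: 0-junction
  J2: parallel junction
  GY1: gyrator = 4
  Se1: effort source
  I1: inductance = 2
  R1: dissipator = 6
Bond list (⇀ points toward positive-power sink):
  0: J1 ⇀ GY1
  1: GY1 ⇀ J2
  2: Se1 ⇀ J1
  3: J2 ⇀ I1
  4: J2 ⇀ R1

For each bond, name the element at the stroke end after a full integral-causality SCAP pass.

β2 |J1  (Se1 (Se) sets effort on bond)
β0 |GY1  (common-e at J1 fixed by 2)
β1 |GY1  (GY1: gyrator matches bond 0)
β3 |I1  (I1 outputs flow p/I1)
β4 |J2  (closing 0-jn rule on J2)

bond 0 →GY1
bond 1 →GY1
bond 2 →J1
bond 3 →I1
bond 4 →J2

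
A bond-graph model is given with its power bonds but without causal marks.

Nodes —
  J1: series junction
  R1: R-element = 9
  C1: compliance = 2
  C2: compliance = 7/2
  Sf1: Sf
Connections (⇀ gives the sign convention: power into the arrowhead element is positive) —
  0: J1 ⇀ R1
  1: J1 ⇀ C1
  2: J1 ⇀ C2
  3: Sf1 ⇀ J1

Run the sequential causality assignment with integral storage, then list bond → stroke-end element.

b0 →J1
b1 →J1
b2 →J1
b3 →Sf1

b3 |Sf1  (source Sf1 imposes f)
b0 |J1  (1-jn J1 has f-setter on 3)
b1 |J1  (common-f at J1 fixed by 3)
b2 |J1  (J1 flow already set via bond 3)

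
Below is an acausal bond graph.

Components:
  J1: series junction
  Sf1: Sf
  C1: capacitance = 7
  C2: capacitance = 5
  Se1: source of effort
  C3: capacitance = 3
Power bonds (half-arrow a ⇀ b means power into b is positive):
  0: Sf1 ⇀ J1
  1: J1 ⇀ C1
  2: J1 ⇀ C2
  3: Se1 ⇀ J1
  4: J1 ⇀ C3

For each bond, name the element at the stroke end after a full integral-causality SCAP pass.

b0 stroke at Sf1  (source Sf1 imposes f)
b3 stroke at J1  (source Se1 imposes e)
b1 stroke at J1  (J1 flow already set via bond 0)
b2 stroke at J1  (J1: bond 0 brought flow, rest push out)
b4 stroke at J1  (J1: bond 0 brought flow, rest push out)

bond 0 →Sf1
bond 1 →J1
bond 2 →J1
bond 3 →J1
bond 4 →J1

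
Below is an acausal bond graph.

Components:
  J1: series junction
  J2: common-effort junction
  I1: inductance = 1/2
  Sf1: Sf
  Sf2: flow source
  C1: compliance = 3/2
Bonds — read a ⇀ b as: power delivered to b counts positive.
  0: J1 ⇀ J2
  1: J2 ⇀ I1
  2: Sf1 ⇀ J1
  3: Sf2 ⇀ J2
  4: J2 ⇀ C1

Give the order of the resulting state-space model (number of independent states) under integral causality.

β2 stroke→Sf1  (Sf1 fixes flow; stroke at Sf1)
β3 stroke→Sf2  (Sf2 fixes flow; stroke at Sf2)
β0 stroke→J1  (common-f at J1 fixed by 2)
β1 stroke→I1  (I1 outputs flow p/I1)
β4 stroke→J2  (J2 needs exactly one e-in)

2  (C1, I1 all integral)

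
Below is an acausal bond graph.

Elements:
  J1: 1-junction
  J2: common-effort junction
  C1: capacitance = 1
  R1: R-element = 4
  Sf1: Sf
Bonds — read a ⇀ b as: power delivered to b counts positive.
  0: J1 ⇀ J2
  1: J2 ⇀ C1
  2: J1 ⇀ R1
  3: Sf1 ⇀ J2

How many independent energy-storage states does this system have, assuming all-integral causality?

1  (C1 all integral)

β3 |Sf1  (Sf1: flow source, stroke at near end)
β1 |J2  (C1 outputs effort q/C1)
β0 |J1  (J2 effort already set via bond 1)
β2 |R1  (J1: last free bond brings flow in)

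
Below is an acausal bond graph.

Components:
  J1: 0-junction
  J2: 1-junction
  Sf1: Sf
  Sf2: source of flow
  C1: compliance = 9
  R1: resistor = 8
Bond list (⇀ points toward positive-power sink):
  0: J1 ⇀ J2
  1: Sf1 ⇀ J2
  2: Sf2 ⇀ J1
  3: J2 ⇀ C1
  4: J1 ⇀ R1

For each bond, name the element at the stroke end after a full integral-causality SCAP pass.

bond 0 stroke→J2
bond 1 stroke→Sf1
bond 2 stroke→Sf2
bond 3 stroke→J2
bond 4 stroke→J1

b1 |Sf1  (Sf1: flow source, stroke at near end)
b2 |Sf2  (Sf2: flow source, stroke at near end)
b0 |J2  (1-jn J2 has f-setter on 1)
b3 |J2  (J2 flow already set via bond 1)
b4 |J1  (J1 needs exactly one e-in)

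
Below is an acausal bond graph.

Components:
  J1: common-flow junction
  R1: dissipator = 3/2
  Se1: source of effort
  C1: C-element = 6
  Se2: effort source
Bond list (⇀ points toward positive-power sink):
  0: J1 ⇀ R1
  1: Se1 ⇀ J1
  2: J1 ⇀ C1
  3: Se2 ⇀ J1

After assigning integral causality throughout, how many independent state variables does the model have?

#1 stroke at J1  (Se1 (Se) sets effort on bond)
#3 stroke at J1  (Se2: effort source, stroke at far end)
#2 stroke at J1  (C1: C, integral causality)
#0 stroke at R1  (closing 1-jn rule on J1)

1  (C1 all integral)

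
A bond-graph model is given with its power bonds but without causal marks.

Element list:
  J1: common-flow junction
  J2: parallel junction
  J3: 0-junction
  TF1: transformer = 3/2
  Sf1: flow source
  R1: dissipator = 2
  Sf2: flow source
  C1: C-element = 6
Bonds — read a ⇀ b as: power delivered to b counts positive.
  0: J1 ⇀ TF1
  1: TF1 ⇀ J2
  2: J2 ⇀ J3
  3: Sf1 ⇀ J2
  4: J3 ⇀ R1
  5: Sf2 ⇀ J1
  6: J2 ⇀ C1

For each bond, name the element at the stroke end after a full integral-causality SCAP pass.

#0 stroke at J1
#1 stroke at TF1
#2 stroke at J3
#3 stroke at Sf1
#4 stroke at R1
#5 stroke at Sf2
#6 stroke at J2

#3 stroke at Sf1  (Sf1 (Sf) sets flow on bond)
#5 stroke at Sf2  (Sf2 (Sf) sets flow on bond)
#0 stroke at J1  (1-jn J1 has f-setter on 5)
#1 stroke at TF1  (TF1 one-in-one-out from 0)
#6 stroke at J2  (prefer integral on C1)
#2 stroke at J3  (J2 effort already set via bond 6)
#4 stroke at R1  (0-jn J3 has e-setter on 2)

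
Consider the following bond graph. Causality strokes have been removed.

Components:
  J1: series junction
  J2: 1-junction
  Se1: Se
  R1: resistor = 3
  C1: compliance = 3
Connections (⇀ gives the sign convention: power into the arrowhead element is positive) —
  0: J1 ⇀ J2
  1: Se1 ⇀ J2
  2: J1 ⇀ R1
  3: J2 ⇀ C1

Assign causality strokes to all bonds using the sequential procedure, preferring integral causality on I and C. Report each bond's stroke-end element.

b1 stroke→J2  (source Se1 imposes e)
b3 stroke→J2  (C1 outputs effort q/C1)
b0 stroke→J1  (J2: last free bond brings flow in)
b2 stroke→R1  (J1: last free bond brings flow in)

bond 0 →J1
bond 1 →J2
bond 2 →R1
bond 3 →J2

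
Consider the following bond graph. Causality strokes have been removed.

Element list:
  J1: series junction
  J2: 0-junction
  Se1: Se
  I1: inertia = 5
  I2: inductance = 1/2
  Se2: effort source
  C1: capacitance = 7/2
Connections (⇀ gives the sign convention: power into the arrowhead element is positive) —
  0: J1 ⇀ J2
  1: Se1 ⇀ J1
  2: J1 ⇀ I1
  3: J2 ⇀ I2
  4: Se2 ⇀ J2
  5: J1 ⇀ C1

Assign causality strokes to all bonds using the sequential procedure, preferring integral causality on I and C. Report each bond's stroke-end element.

#0 →J1
#1 →J1
#2 →I1
#3 →I2
#4 →J2
#5 →J1

bond 1 stroke→J1  (Se1 fixes effort; stroke away)
bond 4 stroke→J2  (Se2 fixes effort; stroke away)
bond 0 stroke→J1  (common-e at J2 fixed by 4)
bond 3 stroke→I2  (0-jn J2 has e-setter on 4)
bond 2 stroke→I1  (I1 integral (f out))
bond 5 stroke→J1  (J1 flow already set via bond 2)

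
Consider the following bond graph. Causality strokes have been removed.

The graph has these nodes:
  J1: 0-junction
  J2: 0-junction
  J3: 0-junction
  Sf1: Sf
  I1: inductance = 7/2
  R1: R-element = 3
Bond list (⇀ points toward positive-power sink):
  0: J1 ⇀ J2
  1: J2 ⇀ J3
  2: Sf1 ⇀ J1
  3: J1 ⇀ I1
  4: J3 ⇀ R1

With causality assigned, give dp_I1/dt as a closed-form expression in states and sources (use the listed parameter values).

dp_I1/dt = 3*F_Sf1 - 6*p_I1/7

#2 stroke at Sf1  (Sf1 fixes flow; stroke at Sf1)
#3 stroke at I1  (I1: I, integral causality)
#0 stroke at J1  (closing 0-jn rule on J1)
#1 stroke at J2  (closing 0-jn rule on J2)
#4 stroke at J3  (J3: last free bond brings effort in)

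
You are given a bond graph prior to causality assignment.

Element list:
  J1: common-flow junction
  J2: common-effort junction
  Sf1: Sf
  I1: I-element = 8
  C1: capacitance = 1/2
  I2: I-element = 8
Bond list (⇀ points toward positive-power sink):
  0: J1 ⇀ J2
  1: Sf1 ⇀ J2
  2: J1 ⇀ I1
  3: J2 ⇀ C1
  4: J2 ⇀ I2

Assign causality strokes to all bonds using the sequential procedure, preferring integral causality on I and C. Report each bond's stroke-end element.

β1 |Sf1  (Sf1: flow source, stroke at near end)
β2 |I1  (prefer integral on I1)
β0 |J1  (J1 flow already set via bond 2)
β3 |J2  (C1 integral (e out))
β4 |I2  (J2: bond 3 brought effort, rest push out)

#0 →J1
#1 →Sf1
#2 →I1
#3 →J2
#4 →I2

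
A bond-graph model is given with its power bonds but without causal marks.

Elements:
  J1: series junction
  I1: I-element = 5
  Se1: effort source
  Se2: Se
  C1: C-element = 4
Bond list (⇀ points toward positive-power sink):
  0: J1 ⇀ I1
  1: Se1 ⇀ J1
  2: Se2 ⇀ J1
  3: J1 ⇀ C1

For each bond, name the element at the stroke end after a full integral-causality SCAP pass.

b0 |I1
b1 |J1
b2 |J1
b3 |J1

bond 1 stroke at J1  (Se1 fixes effort; stroke away)
bond 2 stroke at J1  (Se2 (Se) sets effort on bond)
bond 0 stroke at I1  (I1 outputs flow p/I1)
bond 3 stroke at J1  (J1 flow already set via bond 0)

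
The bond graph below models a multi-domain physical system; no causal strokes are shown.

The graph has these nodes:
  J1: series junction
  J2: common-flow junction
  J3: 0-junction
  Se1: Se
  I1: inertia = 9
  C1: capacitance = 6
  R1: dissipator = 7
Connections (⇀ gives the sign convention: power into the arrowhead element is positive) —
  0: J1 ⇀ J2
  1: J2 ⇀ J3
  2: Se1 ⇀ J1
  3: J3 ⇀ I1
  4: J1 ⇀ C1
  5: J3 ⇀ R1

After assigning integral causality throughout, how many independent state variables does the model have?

2  (C1, I1 all integral)

#2 stroke→J1  (source Se1 imposes e)
#3 stroke→I1  (I1 integral (f out))
#4 stroke→J1  (C1 integral (e out))
#0 stroke→J2  (closing 1-jn rule on J1)
#1 stroke→J3  (J2 needs exactly one f-in)
#5 stroke→R1  (0-jn J3 has e-setter on 1)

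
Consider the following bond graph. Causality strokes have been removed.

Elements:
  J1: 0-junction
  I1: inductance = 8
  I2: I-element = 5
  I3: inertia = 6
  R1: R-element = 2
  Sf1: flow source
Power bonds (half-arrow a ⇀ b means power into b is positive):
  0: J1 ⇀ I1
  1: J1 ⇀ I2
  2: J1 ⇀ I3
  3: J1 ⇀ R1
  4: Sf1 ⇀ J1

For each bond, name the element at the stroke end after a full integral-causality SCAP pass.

b4 |Sf1  (source Sf1 imposes f)
b0 |I1  (I1: I, integral causality)
b1 |I2  (I2 integral (f out))
b2 |I3  (I3: I, integral causality)
b3 |J1  (only one effort-in slot at J1)

#0 |I1
#1 |I2
#2 |I3
#3 |J1
#4 |Sf1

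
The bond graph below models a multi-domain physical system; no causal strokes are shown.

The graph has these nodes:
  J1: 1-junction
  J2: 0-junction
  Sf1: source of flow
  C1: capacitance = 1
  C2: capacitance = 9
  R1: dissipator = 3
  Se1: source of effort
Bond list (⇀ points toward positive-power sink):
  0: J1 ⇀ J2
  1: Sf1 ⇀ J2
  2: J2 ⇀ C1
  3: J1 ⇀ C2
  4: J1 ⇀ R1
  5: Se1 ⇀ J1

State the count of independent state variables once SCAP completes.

2  (C1, C2 all integral)

β1 stroke→Sf1  (Sf1: flow source, stroke at near end)
β5 stroke→J1  (Se1 (Se) sets effort on bond)
β2 stroke→J2  (prefer integral on C1)
β0 stroke→J1  (J2 effort already set via bond 2)
β3 stroke→J1  (prefer integral on C2)
β4 stroke→R1  (J1: last free bond brings flow in)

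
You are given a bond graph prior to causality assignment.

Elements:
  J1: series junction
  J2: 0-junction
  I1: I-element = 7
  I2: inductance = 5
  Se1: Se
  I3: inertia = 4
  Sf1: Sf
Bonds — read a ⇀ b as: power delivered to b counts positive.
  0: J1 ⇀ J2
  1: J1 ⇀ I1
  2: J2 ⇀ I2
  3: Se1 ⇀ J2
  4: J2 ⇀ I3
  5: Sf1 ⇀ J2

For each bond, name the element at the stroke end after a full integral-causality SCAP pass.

#0 |J1
#1 |I1
#2 |I2
#3 |J2
#4 |I3
#5 |Sf1

#3 stroke at J2  (Se1 (Se) sets effort on bond)
#5 stroke at Sf1  (Sf1: flow source, stroke at near end)
#0 stroke at J1  (J2: bond 3 brought effort, rest push out)
#2 stroke at I2  (J2: bond 3 brought effort, rest push out)
#4 stroke at I3  (J2: bond 3 brought effort, rest push out)
#1 stroke at I1  (J1: last free bond brings flow in)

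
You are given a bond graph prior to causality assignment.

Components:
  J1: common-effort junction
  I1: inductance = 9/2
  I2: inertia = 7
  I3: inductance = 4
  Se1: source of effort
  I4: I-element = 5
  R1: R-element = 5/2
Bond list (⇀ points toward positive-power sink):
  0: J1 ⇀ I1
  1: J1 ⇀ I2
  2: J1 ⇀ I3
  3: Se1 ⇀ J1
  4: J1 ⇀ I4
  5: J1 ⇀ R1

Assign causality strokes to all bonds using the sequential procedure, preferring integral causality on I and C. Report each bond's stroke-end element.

#3 stroke→J1  (Se1 (Se) sets effort on bond)
#0 stroke→I1  (J1 effort already set via bond 3)
#1 stroke→I2  (J1: bond 3 brought effort, rest push out)
#2 stroke→I3  (common-e at J1 fixed by 3)
#4 stroke→I4  (J1 effort already set via bond 3)
#5 stroke→R1  (common-e at J1 fixed by 3)

b0 stroke at I1
b1 stroke at I2
b2 stroke at I3
b3 stroke at J1
b4 stroke at I4
b5 stroke at R1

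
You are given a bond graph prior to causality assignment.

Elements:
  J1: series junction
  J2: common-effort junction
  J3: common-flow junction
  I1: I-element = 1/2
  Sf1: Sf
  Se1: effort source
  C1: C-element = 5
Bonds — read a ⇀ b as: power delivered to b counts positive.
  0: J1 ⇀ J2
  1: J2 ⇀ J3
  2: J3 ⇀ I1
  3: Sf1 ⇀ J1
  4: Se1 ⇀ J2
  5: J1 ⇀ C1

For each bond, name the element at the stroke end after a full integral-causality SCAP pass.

bond 0 stroke at J1
bond 1 stroke at J3
bond 2 stroke at I1
bond 3 stroke at Sf1
bond 4 stroke at J2
bond 5 stroke at J1

β3 stroke→Sf1  (Sf1: flow source, stroke at near end)
β4 stroke→J2  (Se1 (Se) sets effort on bond)
β0 stroke→J1  (common-f at J1 fixed by 3)
β5 stroke→J1  (1-jn J1 has f-setter on 3)
β1 stroke→J3  (J2 effort already set via bond 4)
β2 stroke→I1  (only one flow-in slot at J3)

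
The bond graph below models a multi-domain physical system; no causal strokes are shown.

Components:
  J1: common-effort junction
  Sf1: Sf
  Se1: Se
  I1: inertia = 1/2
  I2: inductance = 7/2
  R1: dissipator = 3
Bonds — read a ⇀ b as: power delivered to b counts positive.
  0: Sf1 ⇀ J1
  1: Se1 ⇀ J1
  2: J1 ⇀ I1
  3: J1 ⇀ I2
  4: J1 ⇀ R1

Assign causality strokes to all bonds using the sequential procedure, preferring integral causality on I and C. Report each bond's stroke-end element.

β0 stroke at Sf1  (source Sf1 imposes f)
β1 stroke at J1  (Se1 (Se) sets effort on bond)
β2 stroke at I1  (common-e at J1 fixed by 1)
β3 stroke at I2  (J1 effort already set via bond 1)
β4 stroke at R1  (0-jn J1 has e-setter on 1)

bond 0 →Sf1
bond 1 →J1
bond 2 →I1
bond 3 →I2
bond 4 →R1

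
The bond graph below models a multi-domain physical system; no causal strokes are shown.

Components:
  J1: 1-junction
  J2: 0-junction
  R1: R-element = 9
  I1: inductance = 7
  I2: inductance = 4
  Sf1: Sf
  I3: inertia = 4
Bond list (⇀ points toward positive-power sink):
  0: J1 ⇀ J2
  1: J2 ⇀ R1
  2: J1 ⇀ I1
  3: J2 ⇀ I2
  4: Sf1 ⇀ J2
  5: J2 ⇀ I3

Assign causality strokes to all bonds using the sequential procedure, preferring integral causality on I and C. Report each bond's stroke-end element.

#4 →Sf1  (Sf1 (Sf) sets flow on bond)
#2 →I1  (I1 outputs flow p/I1)
#0 →J1  (common-f at J1 fixed by 2)
#3 →I2  (prefer integral on I2)
#5 →I3  (I3 integral (f out))
#1 →J2  (J2 needs exactly one e-in)

b0 stroke→J1
b1 stroke→J2
b2 stroke→I1
b3 stroke→I2
b4 stroke→Sf1
b5 stroke→I3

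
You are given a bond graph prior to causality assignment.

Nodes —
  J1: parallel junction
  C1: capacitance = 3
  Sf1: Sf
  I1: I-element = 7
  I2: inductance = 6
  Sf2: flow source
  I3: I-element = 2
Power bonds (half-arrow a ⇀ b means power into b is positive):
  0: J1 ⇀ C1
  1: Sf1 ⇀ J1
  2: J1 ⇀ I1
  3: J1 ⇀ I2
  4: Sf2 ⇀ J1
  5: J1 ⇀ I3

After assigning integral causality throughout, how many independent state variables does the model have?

β1 stroke at Sf1  (Sf1 (Sf) sets flow on bond)
β4 stroke at Sf2  (Sf2: flow source, stroke at near end)
β0 stroke at J1  (prefer integral on C1)
β2 stroke at I1  (J1: bond 0 brought effort, rest push out)
β3 stroke at I2  (J1 effort already set via bond 0)
β5 stroke at I3  (J1: bond 0 brought effort, rest push out)

4  (C1, I1, I2, I3 all integral)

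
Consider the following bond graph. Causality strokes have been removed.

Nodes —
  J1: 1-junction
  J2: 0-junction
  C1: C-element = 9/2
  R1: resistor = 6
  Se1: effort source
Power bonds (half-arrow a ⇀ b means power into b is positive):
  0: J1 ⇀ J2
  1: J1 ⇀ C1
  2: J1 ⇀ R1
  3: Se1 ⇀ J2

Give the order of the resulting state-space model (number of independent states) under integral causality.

β3 |J2  (Se1: effort source, stroke at far end)
β0 |J1  (J2: bond 3 brought effort, rest push out)
β1 |J1  (C1 integral (e out))
β2 |R1  (J1: last free bond brings flow in)

1  (C1 all integral)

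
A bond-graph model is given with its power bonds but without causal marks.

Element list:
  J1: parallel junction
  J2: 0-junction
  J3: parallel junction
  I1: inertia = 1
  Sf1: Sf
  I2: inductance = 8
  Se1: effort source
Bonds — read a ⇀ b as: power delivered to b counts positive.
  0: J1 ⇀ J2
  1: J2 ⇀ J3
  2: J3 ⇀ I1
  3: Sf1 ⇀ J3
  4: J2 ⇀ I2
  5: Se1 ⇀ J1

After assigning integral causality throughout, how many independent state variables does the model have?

b3 →Sf1  (Sf1: flow source, stroke at near end)
b5 →J1  (Se1 (Se) sets effort on bond)
b0 →J2  (common-e at J1 fixed by 5)
b1 →J3  (0-jn J2 has e-setter on 0)
b4 →I2  (J2: bond 0 brought effort, rest push out)
b2 →I1  (J3: bond 1 brought effort, rest push out)

2  (I1, I2 all integral)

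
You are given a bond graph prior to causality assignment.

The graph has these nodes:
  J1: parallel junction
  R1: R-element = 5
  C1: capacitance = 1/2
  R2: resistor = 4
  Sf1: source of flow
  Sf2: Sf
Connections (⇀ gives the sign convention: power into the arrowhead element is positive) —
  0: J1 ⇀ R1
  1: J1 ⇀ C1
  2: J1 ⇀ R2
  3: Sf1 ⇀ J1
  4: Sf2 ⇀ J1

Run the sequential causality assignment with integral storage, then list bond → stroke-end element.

bond 0 stroke→R1
bond 1 stroke→J1
bond 2 stroke→R2
bond 3 stroke→Sf1
bond 4 stroke→Sf2

#3 stroke at Sf1  (source Sf1 imposes f)
#4 stroke at Sf2  (Sf2: flow source, stroke at near end)
#1 stroke at J1  (prefer integral on C1)
#0 stroke at R1  (0-jn J1 has e-setter on 1)
#2 stroke at R2  (J1 effort already set via bond 1)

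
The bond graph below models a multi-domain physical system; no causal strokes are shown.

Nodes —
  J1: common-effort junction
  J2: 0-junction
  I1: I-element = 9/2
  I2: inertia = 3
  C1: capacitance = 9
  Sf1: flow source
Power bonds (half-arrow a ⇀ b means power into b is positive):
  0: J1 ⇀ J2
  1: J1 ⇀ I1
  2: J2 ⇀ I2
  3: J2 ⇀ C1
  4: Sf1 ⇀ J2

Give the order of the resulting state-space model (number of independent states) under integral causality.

3  (C1, I1, I2 all integral)

b4 stroke→Sf1  (Sf1 (Sf) sets flow on bond)
b1 stroke→I1  (I1 integral (f out))
b0 stroke→J1  (closing 0-jn rule on J1)
b2 stroke→I2  (I2: I, integral causality)
b3 stroke→J2  (closing 0-jn rule on J2)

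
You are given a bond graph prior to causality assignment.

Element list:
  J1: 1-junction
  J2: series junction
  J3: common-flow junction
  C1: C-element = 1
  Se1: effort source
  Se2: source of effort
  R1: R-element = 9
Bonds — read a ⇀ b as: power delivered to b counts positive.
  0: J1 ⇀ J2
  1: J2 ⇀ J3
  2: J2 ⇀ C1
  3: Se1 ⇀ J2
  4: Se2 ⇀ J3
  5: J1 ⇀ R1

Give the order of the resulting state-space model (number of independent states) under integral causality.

bond 3 |J2  (Se1 (Se) sets effort on bond)
bond 4 |J3  (Se2 fixes effort; stroke away)
bond 1 |J2  (closing 1-jn rule on J3)
bond 2 |J2  (C1 outputs effort q/C1)
bond 0 |J1  (closing 1-jn rule on J2)
bond 5 |R1  (J1: last free bond brings flow in)

1  (C1 all integral)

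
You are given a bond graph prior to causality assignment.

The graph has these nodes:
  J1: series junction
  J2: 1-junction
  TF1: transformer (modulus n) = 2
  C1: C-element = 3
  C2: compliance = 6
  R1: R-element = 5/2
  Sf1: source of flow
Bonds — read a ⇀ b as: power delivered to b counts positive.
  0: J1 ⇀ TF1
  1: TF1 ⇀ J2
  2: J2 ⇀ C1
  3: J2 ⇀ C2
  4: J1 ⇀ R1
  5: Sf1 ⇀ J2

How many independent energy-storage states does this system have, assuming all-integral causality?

#5 →Sf1  (Sf1: flow source, stroke at near end)
#1 →J2  (J2 flow already set via bond 5)
#2 →J2  (J2: bond 5 brought flow, rest push out)
#3 →J2  (J2 flow already set via bond 5)
#0 →TF1  (TF1: transformer flips bond 1)
#4 →J1  (J1: bond 0 brought flow, rest push out)

2  (C1, C2 all integral)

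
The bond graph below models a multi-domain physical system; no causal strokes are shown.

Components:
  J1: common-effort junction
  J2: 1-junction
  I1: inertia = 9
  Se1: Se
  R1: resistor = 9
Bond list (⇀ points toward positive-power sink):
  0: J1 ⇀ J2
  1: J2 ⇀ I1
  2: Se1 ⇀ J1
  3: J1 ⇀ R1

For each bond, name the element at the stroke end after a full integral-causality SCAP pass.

β2 stroke at J1  (Se1 fixes effort; stroke away)
β0 stroke at J2  (J1 effort already set via bond 2)
β3 stroke at R1  (J1: bond 2 brought effort, rest push out)
β1 stroke at I1  (J2 needs exactly one f-in)

#0 stroke→J2
#1 stroke→I1
#2 stroke→J1
#3 stroke→R1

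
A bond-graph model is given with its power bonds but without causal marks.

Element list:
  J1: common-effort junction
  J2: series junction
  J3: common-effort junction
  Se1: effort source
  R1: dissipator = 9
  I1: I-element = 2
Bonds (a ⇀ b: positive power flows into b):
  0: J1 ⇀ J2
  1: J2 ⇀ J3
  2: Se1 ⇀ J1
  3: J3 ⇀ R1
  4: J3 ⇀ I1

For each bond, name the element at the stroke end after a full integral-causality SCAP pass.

bond 2 →J1  (source Se1 imposes e)
bond 0 →J2  (J1 effort already set via bond 2)
bond 1 →J3  (J2 needs exactly one f-in)
bond 3 →R1  (common-e at J3 fixed by 1)
bond 4 →I1  (0-jn J3 has e-setter on 1)

b0 →J2
b1 →J3
b2 →J1
b3 →R1
b4 →I1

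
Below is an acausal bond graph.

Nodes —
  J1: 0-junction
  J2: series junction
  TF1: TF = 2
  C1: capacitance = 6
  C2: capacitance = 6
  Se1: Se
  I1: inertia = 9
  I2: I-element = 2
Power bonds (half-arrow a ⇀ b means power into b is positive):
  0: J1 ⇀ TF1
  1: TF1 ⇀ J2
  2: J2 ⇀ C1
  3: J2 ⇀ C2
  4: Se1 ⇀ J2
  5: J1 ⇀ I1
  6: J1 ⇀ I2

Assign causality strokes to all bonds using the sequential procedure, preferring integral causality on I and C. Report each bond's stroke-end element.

bond 4 |J2  (Se1: effort source, stroke at far end)
bond 2 |J2  (prefer integral on C1)
bond 3 |J2  (C2 outputs effort q/C2)
bond 1 |TF1  (closing 1-jn rule on J2)
bond 0 |J1  (TF TF1: opposite of bond 1)
bond 5 |I1  (J1: bond 0 brought effort, rest push out)
bond 6 |I2  (J1: bond 0 brought effort, rest push out)

β0 stroke at J1
β1 stroke at TF1
β2 stroke at J2
β3 stroke at J2
β4 stroke at J2
β5 stroke at I1
β6 stroke at I2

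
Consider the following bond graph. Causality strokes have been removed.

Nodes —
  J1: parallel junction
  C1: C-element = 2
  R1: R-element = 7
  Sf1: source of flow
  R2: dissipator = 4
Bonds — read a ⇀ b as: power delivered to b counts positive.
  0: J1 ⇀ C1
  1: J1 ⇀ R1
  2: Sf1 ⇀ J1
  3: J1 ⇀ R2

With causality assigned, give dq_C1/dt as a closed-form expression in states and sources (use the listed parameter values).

dq_C1/dt = F_Sf1 - 11*q_C1/56

bond 2 →Sf1  (source Sf1 imposes f)
bond 0 →J1  (C1 integral (e out))
bond 1 →R1  (0-jn J1 has e-setter on 0)
bond 3 →R2  (0-jn J1 has e-setter on 0)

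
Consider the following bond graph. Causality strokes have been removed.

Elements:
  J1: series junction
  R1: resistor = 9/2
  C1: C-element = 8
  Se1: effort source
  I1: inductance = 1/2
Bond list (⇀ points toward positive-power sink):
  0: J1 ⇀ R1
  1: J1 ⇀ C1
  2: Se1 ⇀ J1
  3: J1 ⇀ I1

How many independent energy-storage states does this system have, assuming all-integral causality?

2  (C1, I1 all integral)

β2 stroke→J1  (source Se1 imposes e)
β1 stroke→J1  (C1 outputs effort q/C1)
β3 stroke→I1  (I1 outputs flow p/I1)
β0 stroke→J1  (common-f at J1 fixed by 3)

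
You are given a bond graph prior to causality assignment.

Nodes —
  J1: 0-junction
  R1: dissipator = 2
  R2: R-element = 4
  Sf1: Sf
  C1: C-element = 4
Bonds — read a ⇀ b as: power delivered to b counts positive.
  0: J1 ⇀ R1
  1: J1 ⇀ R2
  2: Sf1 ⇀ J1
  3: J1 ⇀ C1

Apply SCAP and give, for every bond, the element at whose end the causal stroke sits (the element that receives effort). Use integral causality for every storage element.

β0 →R1
β1 →R2
β2 →Sf1
β3 →J1

#2 stroke at Sf1  (Sf1 (Sf) sets flow on bond)
#3 stroke at J1  (C1: C, integral causality)
#0 stroke at R1  (0-jn J1 has e-setter on 3)
#1 stroke at R2  (J1: bond 3 brought effort, rest push out)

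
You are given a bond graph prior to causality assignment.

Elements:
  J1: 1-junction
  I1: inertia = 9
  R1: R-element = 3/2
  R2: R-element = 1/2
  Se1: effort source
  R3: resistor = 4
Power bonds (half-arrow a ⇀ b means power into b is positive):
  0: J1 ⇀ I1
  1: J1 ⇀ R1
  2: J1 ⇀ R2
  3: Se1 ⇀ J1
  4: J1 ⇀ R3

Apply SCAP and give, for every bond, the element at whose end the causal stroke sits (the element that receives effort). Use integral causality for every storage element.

b0 |I1
b1 |J1
b2 |J1
b3 |J1
b4 |J1

bond 3 |J1  (source Se1 imposes e)
bond 0 |I1  (I1: I, integral causality)
bond 1 |J1  (1-jn J1 has f-setter on 0)
bond 2 |J1  (J1: bond 0 brought flow, rest push out)
bond 4 |J1  (J1 flow already set via bond 0)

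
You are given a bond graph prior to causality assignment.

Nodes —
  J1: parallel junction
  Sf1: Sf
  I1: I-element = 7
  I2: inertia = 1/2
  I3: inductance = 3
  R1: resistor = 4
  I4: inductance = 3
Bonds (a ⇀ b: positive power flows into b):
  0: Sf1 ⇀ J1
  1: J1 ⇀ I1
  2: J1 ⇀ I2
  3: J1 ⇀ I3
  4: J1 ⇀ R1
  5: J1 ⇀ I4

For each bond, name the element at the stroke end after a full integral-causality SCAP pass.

bond 0 stroke at Sf1  (Sf1: flow source, stroke at near end)
bond 1 stroke at I1  (prefer integral on I1)
bond 2 stroke at I2  (I2 integral (f out))
bond 3 stroke at I3  (I3 integral (f out))
bond 5 stroke at I4  (I4 outputs flow p/I4)
bond 4 stroke at J1  (J1 needs exactly one e-in)

b0 |Sf1
b1 |I1
b2 |I2
b3 |I3
b4 |J1
b5 |I4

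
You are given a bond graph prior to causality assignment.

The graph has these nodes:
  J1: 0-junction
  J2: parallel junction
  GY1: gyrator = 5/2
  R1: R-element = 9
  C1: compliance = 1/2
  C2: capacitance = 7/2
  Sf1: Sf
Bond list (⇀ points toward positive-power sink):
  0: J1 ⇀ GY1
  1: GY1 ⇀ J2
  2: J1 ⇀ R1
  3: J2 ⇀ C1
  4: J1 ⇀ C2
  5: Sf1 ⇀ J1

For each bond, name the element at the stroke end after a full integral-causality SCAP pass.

#5 →Sf1  (Sf1 (Sf) sets flow on bond)
#3 →J2  (prefer integral on C1)
#1 →GY1  (0-jn J2 has e-setter on 3)
#0 →GY1  (through GY1, causality inverts; strokes same side of GY1)
#4 →J1  (C2 outputs effort q/C2)
#2 →R1  (J1 effort already set via bond 4)

b0 →GY1
b1 →GY1
b2 →R1
b3 →J2
b4 →J1
b5 →Sf1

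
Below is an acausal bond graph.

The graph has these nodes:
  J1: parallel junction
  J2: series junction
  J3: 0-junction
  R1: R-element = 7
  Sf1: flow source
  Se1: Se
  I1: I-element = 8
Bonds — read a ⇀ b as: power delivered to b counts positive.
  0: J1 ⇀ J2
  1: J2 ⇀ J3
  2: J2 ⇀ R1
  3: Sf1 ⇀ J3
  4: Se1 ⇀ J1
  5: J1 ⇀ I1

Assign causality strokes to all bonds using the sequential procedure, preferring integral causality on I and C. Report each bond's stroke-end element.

#3 stroke→Sf1  (Sf1: flow source, stroke at near end)
#4 stroke→J1  (Se1 (Se) sets effort on bond)
#0 stroke→J2  (J1 effort already set via bond 4)
#5 stroke→I1  (J1: bond 4 brought effort, rest push out)
#1 stroke→J3  (only one effort-in slot at J3)
#2 stroke→J2  (common-f at J2 fixed by 1)

#0 →J2
#1 →J3
#2 →J2
#3 →Sf1
#4 →J1
#5 →I1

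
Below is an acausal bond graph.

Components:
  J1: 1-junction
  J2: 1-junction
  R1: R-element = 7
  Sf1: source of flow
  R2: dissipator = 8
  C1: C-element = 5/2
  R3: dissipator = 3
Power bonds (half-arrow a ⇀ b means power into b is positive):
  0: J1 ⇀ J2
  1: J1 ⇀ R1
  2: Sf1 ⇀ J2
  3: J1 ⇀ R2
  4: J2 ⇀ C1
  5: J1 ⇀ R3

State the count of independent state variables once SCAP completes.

b2 |Sf1  (source Sf1 imposes f)
b0 |J2  (J2: bond 2 brought flow, rest push out)
b4 |J2  (J2 flow already set via bond 2)
b1 |J1  (1-jn J1 has f-setter on 0)
b3 |J1  (J1 flow already set via bond 0)
b5 |J1  (J1: bond 0 brought flow, rest push out)

1  (C1 all integral)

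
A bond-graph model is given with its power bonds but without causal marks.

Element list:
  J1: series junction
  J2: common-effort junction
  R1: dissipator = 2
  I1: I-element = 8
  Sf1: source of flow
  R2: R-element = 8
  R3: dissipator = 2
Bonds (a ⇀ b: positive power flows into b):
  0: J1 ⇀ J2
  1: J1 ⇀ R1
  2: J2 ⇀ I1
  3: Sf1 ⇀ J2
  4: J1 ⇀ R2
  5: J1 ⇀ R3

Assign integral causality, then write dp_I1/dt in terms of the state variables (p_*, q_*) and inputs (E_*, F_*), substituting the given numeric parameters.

dp_I1/dt = 12*F_Sf1 - 3*p_I1/2

β3 stroke at Sf1  (Sf1 fixes flow; stroke at Sf1)
β2 stroke at I1  (I1 outputs flow p/I1)
β0 stroke at J2  (closing 0-jn rule on J2)
β1 stroke at J1  (J1 flow already set via bond 0)
β4 stroke at J1  (1-jn J1 has f-setter on 0)
β5 stroke at J1  (J1 flow already set via bond 0)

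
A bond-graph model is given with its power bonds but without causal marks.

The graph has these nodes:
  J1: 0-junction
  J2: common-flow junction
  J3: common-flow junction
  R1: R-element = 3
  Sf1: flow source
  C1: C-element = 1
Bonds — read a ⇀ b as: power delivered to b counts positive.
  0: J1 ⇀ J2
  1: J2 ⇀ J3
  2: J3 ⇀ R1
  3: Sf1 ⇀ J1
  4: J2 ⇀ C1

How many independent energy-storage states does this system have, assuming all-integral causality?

1  (C1 all integral)

bond 3 stroke at Sf1  (Sf1: flow source, stroke at near end)
bond 0 stroke at J1  (only one effort-in slot at J1)
bond 1 stroke at J2  (J2: bond 0 brought flow, rest push out)
bond 4 stroke at J2  (J2: bond 0 brought flow, rest push out)
bond 2 stroke at J3  (J3 flow already set via bond 1)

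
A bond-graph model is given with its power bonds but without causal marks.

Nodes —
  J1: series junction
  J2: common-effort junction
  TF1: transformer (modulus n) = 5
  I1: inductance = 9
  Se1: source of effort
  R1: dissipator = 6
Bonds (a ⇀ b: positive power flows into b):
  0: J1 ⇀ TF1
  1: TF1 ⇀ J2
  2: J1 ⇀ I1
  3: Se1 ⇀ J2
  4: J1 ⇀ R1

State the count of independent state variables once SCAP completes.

1  (I1 all integral)

#3 stroke→J2  (source Se1 imposes e)
#1 stroke→TF1  (common-e at J2 fixed by 3)
#0 stroke→J1  (TF1: transformer flips bond 1)
#2 stroke→I1  (prefer integral on I1)
#4 stroke→J1  (J1: bond 2 brought flow, rest push out)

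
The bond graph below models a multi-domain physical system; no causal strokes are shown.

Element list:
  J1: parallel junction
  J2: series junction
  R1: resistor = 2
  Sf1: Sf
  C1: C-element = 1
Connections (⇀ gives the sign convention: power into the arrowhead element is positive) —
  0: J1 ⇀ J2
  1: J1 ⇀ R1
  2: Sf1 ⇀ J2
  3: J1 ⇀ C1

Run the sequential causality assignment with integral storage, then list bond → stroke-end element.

β2 →Sf1  (Sf1 fixes flow; stroke at Sf1)
β0 →J2  (J2: bond 2 brought flow, rest push out)
β3 →J1  (C1 integral (e out))
β1 →R1  (J1: bond 3 brought effort, rest push out)

b0 stroke→J2
b1 stroke→R1
b2 stroke→Sf1
b3 stroke→J1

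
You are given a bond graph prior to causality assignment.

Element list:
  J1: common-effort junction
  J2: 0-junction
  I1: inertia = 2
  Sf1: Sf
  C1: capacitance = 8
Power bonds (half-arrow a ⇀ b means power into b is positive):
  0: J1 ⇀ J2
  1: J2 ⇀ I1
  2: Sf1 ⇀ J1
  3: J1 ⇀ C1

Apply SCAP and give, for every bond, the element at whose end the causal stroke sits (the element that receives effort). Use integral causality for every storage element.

bond 2 |Sf1  (Sf1 fixes flow; stroke at Sf1)
bond 1 |I1  (I1 integral (f out))
bond 0 |J2  (J2 needs exactly one e-in)
bond 3 |J1  (J1: last free bond brings effort in)

b0 stroke→J2
b1 stroke→I1
b2 stroke→Sf1
b3 stroke→J1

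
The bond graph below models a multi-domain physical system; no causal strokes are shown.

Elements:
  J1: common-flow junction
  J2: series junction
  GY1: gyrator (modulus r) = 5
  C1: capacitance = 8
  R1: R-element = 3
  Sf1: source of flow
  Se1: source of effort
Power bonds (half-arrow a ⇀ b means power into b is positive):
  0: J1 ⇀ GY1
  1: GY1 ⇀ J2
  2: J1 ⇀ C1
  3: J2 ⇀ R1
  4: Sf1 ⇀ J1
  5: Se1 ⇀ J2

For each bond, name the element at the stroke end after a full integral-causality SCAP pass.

b4 stroke→Sf1  (Sf1: flow source, stroke at near end)
b5 stroke→J2  (Se1 fixes effort; stroke away)
b0 stroke→J1  (1-jn J1 has f-setter on 4)
b2 stroke→J1  (common-f at J1 fixed by 4)
b1 stroke→J2  (GY1: gyrator matches bond 0)
b3 stroke→R1  (only one flow-in slot at J2)

β0 stroke→J1
β1 stroke→J2
β2 stroke→J1
β3 stroke→R1
β4 stroke→Sf1
β5 stroke→J2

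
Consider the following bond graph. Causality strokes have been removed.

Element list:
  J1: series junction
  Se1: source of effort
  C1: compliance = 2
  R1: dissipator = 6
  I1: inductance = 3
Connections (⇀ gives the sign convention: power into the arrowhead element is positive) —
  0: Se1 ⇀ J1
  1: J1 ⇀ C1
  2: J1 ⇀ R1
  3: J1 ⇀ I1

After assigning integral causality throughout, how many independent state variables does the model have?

β0 stroke→J1  (source Se1 imposes e)
β1 stroke→J1  (prefer integral on C1)
β3 stroke→I1  (prefer integral on I1)
β2 stroke→J1  (J1: bond 3 brought flow, rest push out)

2  (C1, I1 all integral)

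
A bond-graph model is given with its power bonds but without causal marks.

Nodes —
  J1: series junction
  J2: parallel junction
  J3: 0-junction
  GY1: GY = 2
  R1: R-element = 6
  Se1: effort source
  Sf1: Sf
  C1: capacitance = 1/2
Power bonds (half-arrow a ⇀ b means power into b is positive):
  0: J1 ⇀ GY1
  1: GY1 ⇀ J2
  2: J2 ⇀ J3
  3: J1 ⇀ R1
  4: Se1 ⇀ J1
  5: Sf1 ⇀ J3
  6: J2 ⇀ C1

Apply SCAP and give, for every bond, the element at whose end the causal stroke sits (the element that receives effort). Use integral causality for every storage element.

b4 stroke at J1  (Se1: effort source, stroke at far end)
b5 stroke at Sf1  (Sf1 fixes flow; stroke at Sf1)
b2 stroke at J3  (J3 needs exactly one e-in)
b6 stroke at J2  (C1 outputs effort q/C1)
b1 stroke at GY1  (J2: bond 6 brought effort, rest push out)
b0 stroke at GY1  (through GY1, causality inverts; strokes same side of GY1)
b3 stroke at J1  (J1: bond 0 brought flow, rest push out)

bond 0 |GY1
bond 1 |GY1
bond 2 |J3
bond 3 |J1
bond 4 |J1
bond 5 |Sf1
bond 6 |J2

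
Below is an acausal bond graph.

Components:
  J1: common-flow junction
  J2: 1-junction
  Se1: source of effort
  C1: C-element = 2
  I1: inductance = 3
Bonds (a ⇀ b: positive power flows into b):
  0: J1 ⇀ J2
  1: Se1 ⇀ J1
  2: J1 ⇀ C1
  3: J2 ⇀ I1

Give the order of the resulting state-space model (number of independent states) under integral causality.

2  (C1, I1 all integral)

b1 |J1  (source Se1 imposes e)
b2 |J1  (C1: C, integral causality)
b0 |J2  (J1 needs exactly one f-in)
b3 |I1  (J2: last free bond brings flow in)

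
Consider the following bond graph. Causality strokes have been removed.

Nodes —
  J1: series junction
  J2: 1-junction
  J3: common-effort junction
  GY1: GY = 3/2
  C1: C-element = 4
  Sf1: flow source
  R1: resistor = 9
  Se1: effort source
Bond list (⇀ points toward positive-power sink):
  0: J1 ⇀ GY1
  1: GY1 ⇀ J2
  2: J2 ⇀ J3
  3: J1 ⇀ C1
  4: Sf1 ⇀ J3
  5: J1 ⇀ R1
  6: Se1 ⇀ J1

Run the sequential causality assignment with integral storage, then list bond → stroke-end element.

#4 stroke at Sf1  (source Sf1 imposes f)
#6 stroke at J1  (Se1 fixes effort; stroke away)
#2 stroke at J3  (J3: last free bond brings effort in)
#1 stroke at J2  (J2: bond 2 brought flow, rest push out)
#0 stroke at J1  (GY GY1: same side as bond 1)
#3 stroke at J1  (C1 outputs effort q/C1)
#5 stroke at R1  (J1: last free bond brings flow in)

b0 stroke at J1
b1 stroke at J2
b2 stroke at J3
b3 stroke at J1
b4 stroke at Sf1
b5 stroke at R1
b6 stroke at J1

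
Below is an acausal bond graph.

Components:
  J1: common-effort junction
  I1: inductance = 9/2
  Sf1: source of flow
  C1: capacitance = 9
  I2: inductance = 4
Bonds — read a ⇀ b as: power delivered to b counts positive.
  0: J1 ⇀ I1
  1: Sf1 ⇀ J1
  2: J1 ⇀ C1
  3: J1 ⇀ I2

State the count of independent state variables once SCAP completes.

3  (C1, I1, I2 all integral)

b1 →Sf1  (Sf1 (Sf) sets flow on bond)
b0 →I1  (I1: I, integral causality)
b2 →J1  (C1 outputs effort q/C1)
b3 →I2  (J1: bond 2 brought effort, rest push out)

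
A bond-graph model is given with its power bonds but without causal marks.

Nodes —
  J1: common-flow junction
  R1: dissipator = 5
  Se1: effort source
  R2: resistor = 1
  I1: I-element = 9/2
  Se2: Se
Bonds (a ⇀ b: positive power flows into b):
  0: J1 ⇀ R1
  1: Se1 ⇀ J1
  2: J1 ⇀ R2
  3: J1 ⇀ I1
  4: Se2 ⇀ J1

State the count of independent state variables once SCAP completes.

bond 1 stroke→J1  (source Se1 imposes e)
bond 4 stroke→J1  (Se2 fixes effort; stroke away)
bond 3 stroke→I1  (I1: I, integral causality)
bond 0 stroke→J1  (1-jn J1 has f-setter on 3)
bond 2 stroke→J1  (common-f at J1 fixed by 3)

1  (I1 all integral)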